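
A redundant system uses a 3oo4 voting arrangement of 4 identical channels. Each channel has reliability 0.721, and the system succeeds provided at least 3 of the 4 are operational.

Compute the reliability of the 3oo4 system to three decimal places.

R = Σ_{i=3}^{4} C(4,i) p^i (1−p)^{4−i} with p = 0.721
C(4,3)·0.721^3·0.279^1 = 0.41828
C(4,4)·0.721^4·0.279^0 = 0.27023
Sum = 0.689

0.689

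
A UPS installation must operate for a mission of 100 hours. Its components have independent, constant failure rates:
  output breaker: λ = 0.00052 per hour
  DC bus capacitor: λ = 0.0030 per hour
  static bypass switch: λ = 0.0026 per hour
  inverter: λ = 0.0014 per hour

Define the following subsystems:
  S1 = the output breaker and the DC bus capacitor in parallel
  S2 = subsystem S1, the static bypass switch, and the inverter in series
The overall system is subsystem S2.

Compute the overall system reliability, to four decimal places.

R(output breaker) = exp(−0.00052 × 100) = 0.949329
R(DC bus capacitor) = exp(−0.0030 × 100) = 0.740818
R(static bypass switch) = exp(−0.0026 × 100) = 0.771052
R(inverter) = exp(−0.0014 × 100) = 0.869358
Parallel (output breaker and DC bus capacitor): 1 − (1 − 0.949329)(1 − 0.740818) = 0.986867
Series ([0.986867], static bypass switch, and inverter): 0.986867 × 0.771052 × 0.869358 = 0.6615

0.6615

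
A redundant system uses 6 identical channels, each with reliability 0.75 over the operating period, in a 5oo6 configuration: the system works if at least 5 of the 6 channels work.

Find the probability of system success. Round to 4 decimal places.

R = Σ_{i=5}^{6} C(6,i) p^i (1−p)^{6−i} with p = 0.75
C(6,5)·0.75^5·0.25^1 = 0.355957
C(6,6)·0.75^6·0.25^0 = 0.177979
Sum = 0.5339

0.5339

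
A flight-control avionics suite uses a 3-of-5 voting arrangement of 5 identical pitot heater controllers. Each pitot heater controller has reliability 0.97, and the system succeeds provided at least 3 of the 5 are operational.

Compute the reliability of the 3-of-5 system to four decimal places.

0.9997

R = Σ_{i=3}^{5} C(5,i) p^i (1−p)^{5−i} with p = 0.97
C(5,3)·0.97^3·0.03^2 = 0.008214
C(5,4)·0.97^4·0.03^1 = 0.132794
C(5,5)·0.97^5·0.03^0 = 0.858734
Sum = 0.9997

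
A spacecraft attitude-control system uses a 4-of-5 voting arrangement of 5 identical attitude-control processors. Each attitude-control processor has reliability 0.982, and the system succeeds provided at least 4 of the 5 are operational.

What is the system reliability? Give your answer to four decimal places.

0.9969

R = Σ_{i=4}^{5} C(5,i) p^i (1−p)^{5−i} with p = 0.982
C(5,4)·0.982^4·0.018^1 = 0.083693
C(5,5)·0.982^5·0.018^0 = 0.913182
Sum = 0.9969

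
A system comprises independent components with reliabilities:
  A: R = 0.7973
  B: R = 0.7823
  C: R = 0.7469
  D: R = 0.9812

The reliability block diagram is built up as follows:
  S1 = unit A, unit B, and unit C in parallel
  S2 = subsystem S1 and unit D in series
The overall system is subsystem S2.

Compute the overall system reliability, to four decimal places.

Parallel (A, B, and C): 1 − (1 − 0.797300)(1 − 0.782300)(1 − 0.746900) = 0.988831
Series ([0.988831] and D): 0.988831 × 0.981200 = 0.9702

0.9702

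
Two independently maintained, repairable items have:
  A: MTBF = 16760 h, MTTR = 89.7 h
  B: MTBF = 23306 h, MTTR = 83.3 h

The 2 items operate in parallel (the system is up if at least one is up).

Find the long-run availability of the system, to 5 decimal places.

A(A) = MTBF/(MTBF+MTTR) = 16760/(16760+89.7) = 0.994676
A(B) = MTBF/(MTBF+MTTR) = 23306/(23306+83.3) = 0.996439
Parallel availability: 1 − (1 − 0.994676)(1 − 0.996439) = 0.99998

0.99998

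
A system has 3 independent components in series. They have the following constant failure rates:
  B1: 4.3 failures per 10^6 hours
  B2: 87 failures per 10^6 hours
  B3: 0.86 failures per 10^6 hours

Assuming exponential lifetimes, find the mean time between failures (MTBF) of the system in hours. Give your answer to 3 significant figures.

10900

Series of exponential components: λ_sys = Σ λ_i
λ_sys = 0.0000043 + 0.000087 + 0.00000086 = 9.2160e-05 /h
MTBF = 1 / λ_sys = 10900 h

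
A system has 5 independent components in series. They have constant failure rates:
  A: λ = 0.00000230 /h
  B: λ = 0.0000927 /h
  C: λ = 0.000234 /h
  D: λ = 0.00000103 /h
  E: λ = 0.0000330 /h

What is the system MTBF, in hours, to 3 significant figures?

2750

Series of exponential components: λ_sys = Σ λ_i
λ_sys = 0.00000230 + 0.0000927 + 0.000234 + 0.00000103 + 0.0000330 = 3.6303e-04 /h
MTBF = 1 / λ_sys = 2750 h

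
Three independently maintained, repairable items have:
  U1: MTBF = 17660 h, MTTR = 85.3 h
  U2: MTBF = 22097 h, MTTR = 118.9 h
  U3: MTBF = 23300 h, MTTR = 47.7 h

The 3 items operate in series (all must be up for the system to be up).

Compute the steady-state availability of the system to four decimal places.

0.9878

A(U1) = MTBF/(MTBF+MTTR) = 17660/(17660+85.3) = 0.995193
A(U2) = MTBF/(MTBF+MTTR) = 22097/(22097+118.9) = 0.994648
A(U3) = MTBF/(MTBF+MTTR) = 23300/(23300+47.7) = 0.997957
Series availability: 0.995193 × 0.994648 × 0.997957 = 0.9878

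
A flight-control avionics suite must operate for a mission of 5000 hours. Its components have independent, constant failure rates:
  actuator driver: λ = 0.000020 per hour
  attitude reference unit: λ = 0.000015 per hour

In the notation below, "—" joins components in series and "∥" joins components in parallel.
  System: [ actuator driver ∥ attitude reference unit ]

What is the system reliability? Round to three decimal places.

0.993

R(actuator driver) = exp(−0.000020 × 5000) = 0.90484
R(attitude reference unit) = exp(−0.000015 × 5000) = 0.92774
Parallel (actuator driver and attitude reference unit): 1 − (1 − 0.90484)(1 − 0.92774) = 0.993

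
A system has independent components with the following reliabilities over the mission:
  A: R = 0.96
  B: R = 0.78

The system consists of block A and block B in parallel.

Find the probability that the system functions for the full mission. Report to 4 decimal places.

0.9912

Parallel (A and B): 1 − (1 − 0.960000)(1 − 0.780000) = 0.9912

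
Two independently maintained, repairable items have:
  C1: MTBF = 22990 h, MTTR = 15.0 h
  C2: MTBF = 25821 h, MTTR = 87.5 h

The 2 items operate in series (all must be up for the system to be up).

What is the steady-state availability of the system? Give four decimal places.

0.9960

A(C1) = MTBF/(MTBF+MTTR) = 22990/(22990+15.0) = 0.999348
A(C2) = MTBF/(MTBF+MTTR) = 25821/(25821+87.5) = 0.996623
Series availability: 0.999348 × 0.996623 = 0.9960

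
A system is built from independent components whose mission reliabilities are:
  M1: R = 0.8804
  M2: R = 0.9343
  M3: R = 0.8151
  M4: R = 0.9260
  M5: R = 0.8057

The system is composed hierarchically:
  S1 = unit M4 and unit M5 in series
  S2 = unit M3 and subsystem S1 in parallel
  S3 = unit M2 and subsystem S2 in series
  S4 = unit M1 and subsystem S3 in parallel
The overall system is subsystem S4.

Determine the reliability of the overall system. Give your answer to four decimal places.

0.9869

Series (M4 and M5): 0.926000 × 0.805700 = 0.746078
Parallel (M3 and [0.746078]): 1 − (1 − 0.815100)(1 − 0.746078) = 0.953050
Series (M2 and [0.953050]): 0.934300 × 0.953050 = 0.890435
Parallel (M1 and [0.890435]): 1 − (1 − 0.880400)(1 − 0.890435) = 0.9869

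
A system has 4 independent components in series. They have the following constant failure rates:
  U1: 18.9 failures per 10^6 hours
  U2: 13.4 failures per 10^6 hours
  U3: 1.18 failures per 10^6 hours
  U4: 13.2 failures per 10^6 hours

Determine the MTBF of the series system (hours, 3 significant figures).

21400

Series of exponential components: λ_sys = Σ λ_i
λ_sys = 0.0000189 + 0.0000134 + 0.00000118 + 0.0000132 = 4.6680e-05 /h
MTBF = 1 / λ_sys = 21400 h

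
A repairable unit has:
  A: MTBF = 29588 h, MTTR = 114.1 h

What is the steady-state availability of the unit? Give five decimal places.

0.99616

A(A) = MTBF/(MTBF+MTTR) = 29588/(29588+114.1) = 0.99616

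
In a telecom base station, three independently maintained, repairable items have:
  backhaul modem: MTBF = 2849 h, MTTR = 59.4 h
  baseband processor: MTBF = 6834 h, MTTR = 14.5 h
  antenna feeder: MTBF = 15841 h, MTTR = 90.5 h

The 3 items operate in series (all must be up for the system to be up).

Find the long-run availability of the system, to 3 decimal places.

0.972

A(backhaul modem) = MTBF/(MTBF+MTTR) = 2849/(2849+59.4) = 0.979576
A(baseband processor) = MTBF/(MTBF+MTTR) = 6834/(6834+14.5) = 0.997883
A(antenna feeder) = MTBF/(MTBF+MTTR) = 15841/(15841+90.5) = 0.994319
Series availability: 0.979576 × 0.997883 × 0.994319 = 0.972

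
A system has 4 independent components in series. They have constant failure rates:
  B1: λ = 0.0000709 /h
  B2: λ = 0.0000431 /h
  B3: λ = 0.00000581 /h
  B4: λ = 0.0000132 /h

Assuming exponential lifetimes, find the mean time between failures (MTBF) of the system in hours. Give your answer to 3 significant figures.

Series of exponential components: λ_sys = Σ λ_i
λ_sys = 0.0000709 + 0.0000431 + 0.00000581 + 0.0000132 = 1.3301e-04 /h
MTBF = 1 / λ_sys = 7520 h

7520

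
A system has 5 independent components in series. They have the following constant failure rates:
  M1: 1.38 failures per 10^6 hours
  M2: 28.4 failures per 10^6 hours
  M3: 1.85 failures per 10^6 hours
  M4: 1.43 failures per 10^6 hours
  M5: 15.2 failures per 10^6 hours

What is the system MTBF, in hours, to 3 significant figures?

20700

Series of exponential components: λ_sys = Σ λ_i
λ_sys = 0.00000138 + 0.0000284 + 0.00000185 + 0.00000143 + 0.0000152 = 4.8260e-05 /h
MTBF = 1 / λ_sys = 20700 h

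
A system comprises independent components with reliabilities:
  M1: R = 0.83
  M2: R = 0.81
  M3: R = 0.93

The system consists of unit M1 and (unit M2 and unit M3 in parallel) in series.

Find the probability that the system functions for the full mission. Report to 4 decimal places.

Parallel (M2 and M3): 1 − (1 − 0.810000)(1 − 0.930000) = 0.986700
Series (M1 and [0.986700]): 0.830000 × 0.986700 = 0.8190

0.8190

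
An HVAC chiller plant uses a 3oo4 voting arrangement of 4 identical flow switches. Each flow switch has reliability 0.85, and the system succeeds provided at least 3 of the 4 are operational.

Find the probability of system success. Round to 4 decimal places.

R = Σ_{i=3}^{4} C(4,i) p^i (1−p)^{4−i} with p = 0.85
C(4,3)·0.85^3·0.15^1 = 0.368475
C(4,4)·0.85^4·0.15^0 = 0.522006
Sum = 0.8905

0.8905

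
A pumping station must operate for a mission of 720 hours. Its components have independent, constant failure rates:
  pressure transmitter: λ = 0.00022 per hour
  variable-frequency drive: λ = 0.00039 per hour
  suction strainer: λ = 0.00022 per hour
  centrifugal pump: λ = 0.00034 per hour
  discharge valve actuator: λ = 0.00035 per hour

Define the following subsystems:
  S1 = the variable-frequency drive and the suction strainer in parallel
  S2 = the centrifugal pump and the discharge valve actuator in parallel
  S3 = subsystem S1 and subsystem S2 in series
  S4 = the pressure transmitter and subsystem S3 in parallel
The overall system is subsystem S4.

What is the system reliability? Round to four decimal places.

R(pressure transmitter) = exp(−0.00022 × 720) = 0.853508
R(variable-frequency drive) = exp(−0.00039 × 720) = 0.755179
R(suction strainer) = exp(−0.00022 × 720) = 0.853508
R(centrifugal pump) = exp(−0.00034 × 720) = 0.782861
R(discharge valve actuator) = exp(−0.00035 × 720) = 0.777245
Parallel (variable-frequency drive and suction strainer): 1 − (1 − 0.755179)(1 − 0.853508) = 0.964136
Parallel (centrifugal pump and discharge valve actuator): 1 − (1 − 0.782861)(1 − 0.777245) = 0.951631
Series ([0.964136] and [0.951631]): 0.964136 × 0.951631 = 0.917502
Parallel (pressure transmitter and [0.917502]): 1 − (1 − 0.853508)(1 − 0.917502) = 0.9879

0.9879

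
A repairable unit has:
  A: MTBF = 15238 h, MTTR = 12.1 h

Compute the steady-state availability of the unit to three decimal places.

0.999

A(A) = MTBF/(MTBF+MTTR) = 15238/(15238+12.1) = 0.999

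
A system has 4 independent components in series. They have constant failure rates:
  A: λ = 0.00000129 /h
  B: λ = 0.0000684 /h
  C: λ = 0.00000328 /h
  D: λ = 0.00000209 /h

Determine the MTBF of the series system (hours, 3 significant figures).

13300

Series of exponential components: λ_sys = Σ λ_i
λ_sys = 0.00000129 + 0.0000684 + 0.00000328 + 0.00000209 = 7.5060e-05 /h
MTBF = 1 / λ_sys = 13300 h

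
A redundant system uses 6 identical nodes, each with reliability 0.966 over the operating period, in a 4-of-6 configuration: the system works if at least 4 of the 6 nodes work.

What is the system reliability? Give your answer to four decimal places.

R = Σ_{i=4}^{6} C(6,i) p^i (1−p)^{6−i} with p = 0.966
C(6,4)·0.966^4·0.034^2 = 0.015099
C(6,5)·0.966^5·0.034^1 = 0.171599
C(6,6)·0.966^6·0.034^0 = 0.812574
Sum = 0.9993

0.9993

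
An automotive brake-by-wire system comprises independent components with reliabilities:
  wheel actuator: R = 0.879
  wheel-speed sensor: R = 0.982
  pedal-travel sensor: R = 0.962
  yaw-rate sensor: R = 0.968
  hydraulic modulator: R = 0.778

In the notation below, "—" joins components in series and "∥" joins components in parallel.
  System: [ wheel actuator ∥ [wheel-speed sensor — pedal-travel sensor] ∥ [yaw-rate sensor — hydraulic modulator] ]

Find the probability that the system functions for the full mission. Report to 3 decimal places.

Series (wheel-speed sensor and pedal-travel sensor): 0.98200 × 0.96200 = 0.94468
Series (yaw-rate sensor and hydraulic modulator): 0.96800 × 0.77800 = 0.75310
Parallel (wheel actuator, [0.94468], and [0.75310]): 1 − (1 − 0.87900)(1 − 0.94468)(1 − 0.75310) = 0.998

0.998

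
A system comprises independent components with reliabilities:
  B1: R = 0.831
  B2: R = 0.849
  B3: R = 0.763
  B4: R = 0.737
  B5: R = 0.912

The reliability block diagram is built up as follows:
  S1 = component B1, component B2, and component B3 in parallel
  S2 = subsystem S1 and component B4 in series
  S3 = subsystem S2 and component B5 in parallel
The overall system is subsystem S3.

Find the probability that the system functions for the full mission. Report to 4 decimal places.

Parallel (B1, B2, and B3): 1 − (1 − 0.831000)(1 − 0.849000)(1 − 0.763000) = 0.993952
Series ([0.993952] and B4): 0.993952 × 0.737000 = 0.732543
Parallel ([0.732543] and B5): 1 − (1 − 0.732543)(1 − 0.912000) = 0.9765

0.9765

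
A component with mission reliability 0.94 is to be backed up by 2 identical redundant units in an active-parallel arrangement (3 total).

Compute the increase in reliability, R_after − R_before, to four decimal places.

0.0598

R_before = 0.94
R_after = 1 − (1 − 0.94)^3 = 0.9998
ΔR = 0.9998 − 0.94 = 0.0598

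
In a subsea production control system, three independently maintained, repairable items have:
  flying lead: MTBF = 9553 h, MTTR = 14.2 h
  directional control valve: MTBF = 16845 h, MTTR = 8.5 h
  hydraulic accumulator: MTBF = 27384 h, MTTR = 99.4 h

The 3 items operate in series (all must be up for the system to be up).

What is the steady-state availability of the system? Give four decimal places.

0.9944

A(flying lead) = MTBF/(MTBF+MTTR) = 9553/(9553+14.2) = 0.998516
A(directional control valve) = MTBF/(MTBF+MTTR) = 16845/(16845+8.5) = 0.999496
A(hydraulic accumulator) = MTBF/(MTBF+MTTR) = 27384/(27384+99.4) = 0.996383
Series availability: 0.998516 × 0.999496 × 0.996383 = 0.9944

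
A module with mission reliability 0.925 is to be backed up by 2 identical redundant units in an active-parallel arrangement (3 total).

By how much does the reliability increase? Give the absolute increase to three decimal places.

R_before = 0.925
R_after = 1 − (1 − 0.925)^3 = 1.000
ΔR = 1.000 − 0.925 = 0.075

0.075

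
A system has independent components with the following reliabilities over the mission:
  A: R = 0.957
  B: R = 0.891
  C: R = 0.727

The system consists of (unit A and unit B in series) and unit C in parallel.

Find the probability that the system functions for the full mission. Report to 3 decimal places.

0.960

Series (A and B): 0.95700 × 0.89100 = 0.85269
Parallel ([0.85269] and C): 1 − (1 − 0.85269)(1 − 0.72700) = 0.960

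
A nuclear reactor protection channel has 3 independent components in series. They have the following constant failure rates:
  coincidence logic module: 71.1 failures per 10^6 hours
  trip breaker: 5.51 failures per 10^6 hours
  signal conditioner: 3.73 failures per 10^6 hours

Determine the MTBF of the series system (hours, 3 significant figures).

12400

Series of exponential components: λ_sys = Σ λ_i
λ_sys = 0.0000711 + 0.00000551 + 0.00000373 = 8.0340e-05 /h
MTBF = 1 / λ_sys = 12400 h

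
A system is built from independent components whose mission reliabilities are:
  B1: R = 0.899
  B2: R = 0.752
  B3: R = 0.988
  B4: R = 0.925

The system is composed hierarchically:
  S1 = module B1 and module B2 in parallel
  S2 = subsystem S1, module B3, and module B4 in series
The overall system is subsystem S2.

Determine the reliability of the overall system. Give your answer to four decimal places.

Parallel (B1 and B2): 1 − (1 − 0.899000)(1 − 0.752000) = 0.974952
Series ([0.974952], B3, and B4): 0.974952 × 0.988000 × 0.925000 = 0.8910

0.8910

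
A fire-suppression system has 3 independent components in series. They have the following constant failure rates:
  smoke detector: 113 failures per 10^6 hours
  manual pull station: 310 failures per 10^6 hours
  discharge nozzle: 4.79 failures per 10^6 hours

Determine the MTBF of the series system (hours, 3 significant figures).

Series of exponential components: λ_sys = Σ λ_i
λ_sys = 0.000113 + 0.000310 + 0.00000479 = 4.2779e-04 /h
MTBF = 1 / λ_sys = 2340 h

2340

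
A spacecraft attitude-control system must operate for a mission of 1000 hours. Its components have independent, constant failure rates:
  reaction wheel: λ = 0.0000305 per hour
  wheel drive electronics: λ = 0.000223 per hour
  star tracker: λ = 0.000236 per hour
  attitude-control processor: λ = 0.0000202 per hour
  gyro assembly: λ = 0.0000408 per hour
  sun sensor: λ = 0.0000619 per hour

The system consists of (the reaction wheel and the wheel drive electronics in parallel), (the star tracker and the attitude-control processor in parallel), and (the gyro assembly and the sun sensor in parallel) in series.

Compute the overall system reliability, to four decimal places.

0.9874

R(reaction wheel) = exp(−0.0000305 × 1000) = 0.969960
R(wheel drive electronics) = exp(−0.000223 × 1000) = 0.800115
R(star tracker) = exp(−0.000236 × 1000) = 0.789781
R(attitude-control processor) = exp(−0.0000202 × 1000) = 0.980003
R(gyro assembly) = exp(−0.0000408 × 1000) = 0.960021
R(sun sensor) = exp(−0.0000619 × 1000) = 0.939977
Parallel (reaction wheel and wheel drive electronics): 1 − (1 − 0.969960)(1 − 0.800115) = 0.993995
Parallel (star tracker and attitude-control processor): 1 − (1 − 0.789781)(1 − 0.980003) = 0.995796
Parallel (gyro assembly and sun sensor): 1 − (1 − 0.960021)(1 − 0.939977) = 0.997600
Series ([0.993995], [0.995796], and [0.997600]): 0.993995 × 0.995796 × 0.997600 = 0.9874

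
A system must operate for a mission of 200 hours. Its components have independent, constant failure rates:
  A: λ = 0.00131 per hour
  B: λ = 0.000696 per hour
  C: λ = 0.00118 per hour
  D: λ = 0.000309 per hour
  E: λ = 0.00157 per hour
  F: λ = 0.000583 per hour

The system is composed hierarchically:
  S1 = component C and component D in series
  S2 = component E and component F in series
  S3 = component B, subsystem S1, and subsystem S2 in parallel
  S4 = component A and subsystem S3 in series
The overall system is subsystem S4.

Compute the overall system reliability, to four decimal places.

R(A) = exp(−0.00131 × 200) = 0.769511
R(B) = exp(−0.000696 × 200) = 0.870054
R(C) = exp(−0.00118 × 200) = 0.789781
R(D) = exp(−0.000309 × 200) = 0.940071
R(E) = exp(−0.00157 × 200) = 0.730519
R(F) = exp(−0.000583 × 200) = 0.889941
Series (C and D): 0.789781 × 0.940071 = 0.742450
Series (E and F): 0.730519 × 0.889941 = 0.650119
Parallel (B, [0.742450], and [0.650119]): 1 − (1 − 0.870054)(1 − 0.742450)(1 − 0.650119) = 0.988290
Series (A and [0.988290]): 0.769511 × 0.988290 = 0.7605

0.7605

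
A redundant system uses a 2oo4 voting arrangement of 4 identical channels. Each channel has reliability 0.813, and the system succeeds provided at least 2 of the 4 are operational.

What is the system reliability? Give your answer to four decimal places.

0.9775

R = Σ_{i=2}^{4} C(4,i) p^i (1−p)^{4−i} with p = 0.813
C(4,2)·0.813^2·0.187^2 = 0.138681
C(4,3)·0.813^3·0.187^1 = 0.401951
C(4,4)·0.813^4·0.187^0 = 0.436880
Sum = 0.9775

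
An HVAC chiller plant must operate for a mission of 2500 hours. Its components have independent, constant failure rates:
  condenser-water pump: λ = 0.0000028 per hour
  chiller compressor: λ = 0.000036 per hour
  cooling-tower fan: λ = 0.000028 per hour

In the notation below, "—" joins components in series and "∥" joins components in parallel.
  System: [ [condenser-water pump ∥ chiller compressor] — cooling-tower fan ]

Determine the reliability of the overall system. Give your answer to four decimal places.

0.9318

R(condenser-water pump) = exp(−0.0000028 × 2500) = 0.993024
R(chiller compressor) = exp(−0.000036 × 2500) = 0.913931
R(cooling-tower fan) = exp(−0.000028 × 2500) = 0.932394
Parallel (condenser-water pump and chiller compressor): 1 − (1 − 0.993024)(1 − 0.913931) = 0.999400
Series ([0.999400] and cooling-tower fan): 0.999400 × 0.932394 = 0.9318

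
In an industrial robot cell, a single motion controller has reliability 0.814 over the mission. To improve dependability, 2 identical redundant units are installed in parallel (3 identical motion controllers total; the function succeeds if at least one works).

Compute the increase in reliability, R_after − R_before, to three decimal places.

R_before = 0.814
R_after = 1 − (1 − 0.814)^3 = 0.994
ΔR = 0.994 − 0.814 = 0.180

0.180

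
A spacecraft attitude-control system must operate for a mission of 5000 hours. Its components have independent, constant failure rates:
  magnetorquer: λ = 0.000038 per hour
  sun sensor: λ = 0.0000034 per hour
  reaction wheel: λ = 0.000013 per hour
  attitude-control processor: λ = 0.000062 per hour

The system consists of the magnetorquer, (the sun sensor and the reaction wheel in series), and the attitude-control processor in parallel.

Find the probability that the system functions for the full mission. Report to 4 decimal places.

R(magnetorquer) = exp(−0.000038 × 5000) = 0.826959
R(sun sensor) = exp(−0.0000034 × 5000) = 0.983144
R(reaction wheel) = exp(−0.000013 × 5000) = 0.937067
R(attitude-control processor) = exp(−0.000062 × 5000) = 0.733447
Series (sun sensor and reaction wheel): 0.983144 × 0.937067 = 0.921272
Parallel (magnetorquer, [0.921272], and attitude-control processor): 1 − (1 − 0.826959)(1 − 0.921272)(1 − 0.733447) = 0.9964

0.9964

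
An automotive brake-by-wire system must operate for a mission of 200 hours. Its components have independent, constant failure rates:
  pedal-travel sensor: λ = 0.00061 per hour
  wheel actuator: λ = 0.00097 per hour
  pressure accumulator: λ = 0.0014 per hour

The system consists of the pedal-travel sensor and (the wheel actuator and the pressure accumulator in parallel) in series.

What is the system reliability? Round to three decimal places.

R(pedal-travel sensor) = exp(−0.00061 × 200) = 0.88515
R(wheel actuator) = exp(−0.00097 × 200) = 0.82366
R(pressure accumulator) = exp(−0.0014 × 200) = 0.75578
Parallel (wheel actuator and pressure accumulator): 1 − (1 − 0.82366)(1 − 0.75578) = 0.95693
Series (pedal-travel sensor and [0.95693]): 0.88515 × 0.95693 = 0.847

0.847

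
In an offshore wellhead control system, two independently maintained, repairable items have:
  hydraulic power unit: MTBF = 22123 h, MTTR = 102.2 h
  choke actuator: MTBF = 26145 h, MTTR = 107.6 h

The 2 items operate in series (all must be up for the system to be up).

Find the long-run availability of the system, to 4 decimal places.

A(hydraulic power unit) = MTBF/(MTBF+MTTR) = 22123/(22123+102.2) = 0.995402
A(choke actuator) = MTBF/(MTBF+MTTR) = 26145/(26145+107.6) = 0.995901
Series availability: 0.995402 × 0.995901 = 0.9913

0.9913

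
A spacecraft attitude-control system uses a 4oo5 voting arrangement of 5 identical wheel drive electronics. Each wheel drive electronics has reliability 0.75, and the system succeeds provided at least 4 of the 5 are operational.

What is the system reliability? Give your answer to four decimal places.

0.6328

R = Σ_{i=4}^{5} C(5,i) p^i (1−p)^{5−i} with p = 0.75
C(5,4)·0.75^4·0.25^1 = 0.395508
C(5,5)·0.75^5·0.25^0 = 0.237305
Sum = 0.6328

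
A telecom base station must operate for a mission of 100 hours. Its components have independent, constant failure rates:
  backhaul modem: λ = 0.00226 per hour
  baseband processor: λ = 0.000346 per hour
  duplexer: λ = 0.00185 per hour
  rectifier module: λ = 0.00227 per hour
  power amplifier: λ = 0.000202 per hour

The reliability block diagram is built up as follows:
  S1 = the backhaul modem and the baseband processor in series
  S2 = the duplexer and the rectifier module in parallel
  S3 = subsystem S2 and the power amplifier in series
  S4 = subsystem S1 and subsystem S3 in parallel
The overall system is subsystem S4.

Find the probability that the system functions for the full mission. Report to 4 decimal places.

0.9877

R(backhaul modem) = exp(−0.00226 × 100) = 0.797718
R(baseband processor) = exp(−0.000346 × 100) = 0.965992
R(duplexer) = exp(−0.00185 × 100) = 0.831104
R(rectifier module) = exp(−0.00227 × 100) = 0.796921
R(power amplifier) = exp(−0.000202 × 100) = 0.980003
Series (backhaul modem and baseband processor): 0.797718 × 0.965992 = 0.770589
Parallel (duplexer and rectifier module): 1 − (1 − 0.831104)(1 − 0.796921) = 0.965701
Series ([0.965701] and power amplifier): 0.965701 × 0.980003 = 0.946390
Parallel ([0.770589] and [0.946390]): 1 − (1 − 0.770589)(1 − 0.946390) = 0.9877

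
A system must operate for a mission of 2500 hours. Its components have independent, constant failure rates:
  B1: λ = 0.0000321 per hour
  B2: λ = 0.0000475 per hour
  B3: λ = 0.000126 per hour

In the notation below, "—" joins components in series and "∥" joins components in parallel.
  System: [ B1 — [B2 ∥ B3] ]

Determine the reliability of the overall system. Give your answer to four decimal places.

R(B1) = exp(−0.0000321 × 2500) = 0.922886
R(B2) = exp(−0.0000475 × 2500) = 0.888030
R(B3) = exp(−0.000126 × 2500) = 0.729789
Parallel (B2 and B3): 1 − (1 − 0.888030)(1 − 0.729789) = 0.969744
Series (B1 and [0.969744]): 0.922886 × 0.969744 = 0.8950

0.8950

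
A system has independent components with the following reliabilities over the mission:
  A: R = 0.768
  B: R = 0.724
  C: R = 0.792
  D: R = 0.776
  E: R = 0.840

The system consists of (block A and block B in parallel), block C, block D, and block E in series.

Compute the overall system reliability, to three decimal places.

0.483

Parallel (A and B): 1 − (1 − 0.76800)(1 − 0.72400) = 0.93597
Series ([0.93597], C, D, and E): 0.93597 × 0.79200 × 0.77600 × 0.84000 = 0.483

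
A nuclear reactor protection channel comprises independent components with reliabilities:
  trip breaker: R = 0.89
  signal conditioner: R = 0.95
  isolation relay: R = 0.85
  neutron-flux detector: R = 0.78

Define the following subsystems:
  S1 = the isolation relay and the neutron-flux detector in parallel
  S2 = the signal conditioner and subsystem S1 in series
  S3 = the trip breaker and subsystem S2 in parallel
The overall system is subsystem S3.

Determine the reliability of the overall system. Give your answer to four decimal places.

Parallel (isolation relay and neutron-flux detector): 1 − (1 − 0.850000)(1 − 0.780000) = 0.967000
Series (signal conditioner and [0.967000]): 0.950000 × 0.967000 = 0.918650
Parallel (trip breaker and [0.918650]): 1 − (1 − 0.890000)(1 − 0.918650) = 0.9911

0.9911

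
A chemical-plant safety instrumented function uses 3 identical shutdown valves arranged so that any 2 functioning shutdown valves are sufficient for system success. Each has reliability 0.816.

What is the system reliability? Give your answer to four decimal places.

R = Σ_{i=2}^{3} C(3,i) p^i (1−p)^{3−i} with p = 0.816
C(3,2)·0.816^2·0.184^1 = 0.367553
C(3,3)·0.816^3·0.184^0 = 0.543338
Sum = 0.9109

0.9109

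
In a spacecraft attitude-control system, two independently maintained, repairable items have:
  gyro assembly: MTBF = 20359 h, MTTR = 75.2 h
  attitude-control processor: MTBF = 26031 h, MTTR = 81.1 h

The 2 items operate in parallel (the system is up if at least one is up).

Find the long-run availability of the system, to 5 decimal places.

A(gyro assembly) = MTBF/(MTBF+MTTR) = 20359/(20359+75.2) = 0.996320
A(attitude-control processor) = MTBF/(MTBF+MTTR) = 26031/(26031+81.1) = 0.996894
Parallel availability: 1 − (1 − 0.996320)(1 − 0.996894) = 0.99999

0.99999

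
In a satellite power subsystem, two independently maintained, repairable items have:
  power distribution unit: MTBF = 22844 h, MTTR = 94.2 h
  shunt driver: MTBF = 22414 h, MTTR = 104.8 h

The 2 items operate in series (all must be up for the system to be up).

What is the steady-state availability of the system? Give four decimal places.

0.9913

A(power distribution unit) = MTBF/(MTBF+MTTR) = 22844/(22844+94.2) = 0.995893
A(shunt driver) = MTBF/(MTBF+MTTR) = 22414/(22414+104.8) = 0.995346
Series availability: 0.995893 × 0.995346 = 0.9913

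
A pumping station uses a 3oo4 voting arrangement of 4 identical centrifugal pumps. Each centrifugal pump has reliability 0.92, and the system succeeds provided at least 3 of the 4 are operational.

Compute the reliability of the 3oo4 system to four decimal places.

R = Σ_{i=3}^{4} C(4,i) p^i (1−p)^{4−i} with p = 0.92
C(4,3)·0.92^3·0.08^1 = 0.249180
C(4,4)·0.92^4·0.08^0 = 0.716393
Sum = 0.9656

0.9656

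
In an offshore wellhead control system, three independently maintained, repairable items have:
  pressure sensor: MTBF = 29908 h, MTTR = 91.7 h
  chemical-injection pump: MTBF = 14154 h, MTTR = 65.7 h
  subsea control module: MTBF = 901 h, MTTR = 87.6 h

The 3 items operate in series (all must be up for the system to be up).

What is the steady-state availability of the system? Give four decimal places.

0.9044

A(pressure sensor) = MTBF/(MTBF+MTTR) = 29908/(29908+91.7) = 0.996943
A(chemical-injection pump) = MTBF/(MTBF+MTTR) = 14154/(14154+65.7) = 0.995380
A(subsea control module) = MTBF/(MTBF+MTTR) = 901/(901+87.6) = 0.911390
Series availability: 0.996943 × 0.995380 × 0.911390 = 0.9044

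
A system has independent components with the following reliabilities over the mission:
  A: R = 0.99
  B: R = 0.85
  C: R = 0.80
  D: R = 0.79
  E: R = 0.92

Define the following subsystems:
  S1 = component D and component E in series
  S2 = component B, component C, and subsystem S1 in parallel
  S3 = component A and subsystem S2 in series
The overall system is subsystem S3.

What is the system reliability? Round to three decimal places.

Series (D and E): 0.79000 × 0.92000 = 0.72680
Parallel (B, C, and [0.72680]): 1 − (1 − 0.85000)(1 − 0.80000)(1 − 0.72680) = 0.99180
Series (A and [0.99180]): 0.99000 × 0.99180 = 0.982

0.982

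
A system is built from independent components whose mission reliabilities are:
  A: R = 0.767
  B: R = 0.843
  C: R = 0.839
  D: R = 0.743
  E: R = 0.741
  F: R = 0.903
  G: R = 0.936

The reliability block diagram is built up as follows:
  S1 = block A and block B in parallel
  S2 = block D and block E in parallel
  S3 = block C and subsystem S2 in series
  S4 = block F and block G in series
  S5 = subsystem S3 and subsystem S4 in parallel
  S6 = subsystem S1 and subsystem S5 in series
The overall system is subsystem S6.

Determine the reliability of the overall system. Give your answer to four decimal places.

Parallel (A and B): 1 − (1 − 0.767000)(1 − 0.843000) = 0.963419
Parallel (D and E): 1 − (1 − 0.743000)(1 − 0.741000) = 0.933437
Series (C and [0.933437]): 0.839000 × 0.933437 = 0.783154
Series (F and G): 0.903000 × 0.936000 = 0.845208
Parallel ([0.783154] and [0.845208]): 1 − (1 − 0.783154)(1 − 0.845208) = 0.966434
Series ([0.963419] and [0.966434]): 0.963419 × 0.966434 = 0.9311

0.9311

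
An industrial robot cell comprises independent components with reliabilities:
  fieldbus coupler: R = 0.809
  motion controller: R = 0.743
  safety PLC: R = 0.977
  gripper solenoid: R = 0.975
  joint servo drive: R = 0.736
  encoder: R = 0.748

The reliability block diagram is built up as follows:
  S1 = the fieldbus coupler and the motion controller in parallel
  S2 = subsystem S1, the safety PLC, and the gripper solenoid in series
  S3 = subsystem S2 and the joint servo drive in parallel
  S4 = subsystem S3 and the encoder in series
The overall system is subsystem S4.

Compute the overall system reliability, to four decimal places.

0.7294

Parallel (fieldbus coupler and motion controller): 1 − (1 − 0.809000)(1 − 0.743000) = 0.950913
Series ([0.950913], safety PLC, and gripper solenoid): 0.950913 × 0.977000 × 0.975000 = 0.905816
Parallel ([0.905816] and joint servo drive): 1 − (1 − 0.905816)(1 − 0.736000) = 0.975135
Series ([0.975135] and encoder): 0.975135 × 0.748000 = 0.7294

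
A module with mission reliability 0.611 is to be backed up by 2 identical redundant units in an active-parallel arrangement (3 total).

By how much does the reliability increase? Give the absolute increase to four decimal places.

R_before = 0.611
R_after = 1 − (1 − 0.611)^3 = 0.9411
ΔR = 0.9411 − 0.611 = 0.3301

0.3301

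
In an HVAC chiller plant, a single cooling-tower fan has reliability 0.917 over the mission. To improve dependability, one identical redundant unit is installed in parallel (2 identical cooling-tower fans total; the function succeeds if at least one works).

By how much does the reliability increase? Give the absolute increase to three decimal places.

R_before = 0.917
R_after = 1 − (1 − 0.917)^2 = 0.993
ΔR = 0.993 − 0.917 = 0.076

0.076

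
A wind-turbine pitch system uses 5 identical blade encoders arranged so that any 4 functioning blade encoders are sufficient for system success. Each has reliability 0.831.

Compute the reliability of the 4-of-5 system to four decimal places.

R = Σ_{i=4}^{5} C(5,i) p^i (1−p)^{5−i} with p = 0.831
C(5,4)·0.831^4·0.169^1 = 0.402959
C(5,5)·0.831^5·0.169^0 = 0.396283
Sum = 0.7992

0.7992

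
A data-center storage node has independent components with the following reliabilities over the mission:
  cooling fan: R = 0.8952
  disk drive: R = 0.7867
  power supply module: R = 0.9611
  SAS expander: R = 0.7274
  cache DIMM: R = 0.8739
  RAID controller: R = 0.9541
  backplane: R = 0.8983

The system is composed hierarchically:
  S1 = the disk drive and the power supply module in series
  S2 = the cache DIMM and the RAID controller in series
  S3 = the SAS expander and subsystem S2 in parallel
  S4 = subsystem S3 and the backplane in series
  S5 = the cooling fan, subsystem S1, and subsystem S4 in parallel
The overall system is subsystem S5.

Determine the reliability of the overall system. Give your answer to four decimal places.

Series (disk drive and power supply module): 0.786700 × 0.961100 = 0.756097
Series (cache DIMM and RAID controller): 0.873900 × 0.954100 = 0.833788
Parallel (SAS expander and [0.833788]): 1 − (1 − 0.727400)(1 − 0.833788) = 0.954691
Series ([0.954691] and backplane): 0.954691 × 0.898300 = 0.857599
Parallel (cooling fan, [0.756097], and [0.857599]): 1 − (1 − 0.895200)(1 − 0.756097)(1 − 0.857599) = 0.9964

0.9964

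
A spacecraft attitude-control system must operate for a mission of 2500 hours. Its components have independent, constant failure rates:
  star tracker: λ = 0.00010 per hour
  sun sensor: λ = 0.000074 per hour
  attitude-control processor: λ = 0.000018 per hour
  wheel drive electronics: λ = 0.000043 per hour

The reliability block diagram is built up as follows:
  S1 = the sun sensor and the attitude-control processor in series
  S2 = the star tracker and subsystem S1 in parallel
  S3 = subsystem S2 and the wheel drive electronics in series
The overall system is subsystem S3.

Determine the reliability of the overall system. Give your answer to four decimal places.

0.8573

R(star tracker) = exp(−0.00010 × 2500) = 0.778801
R(sun sensor) = exp(−0.000074 × 2500) = 0.831104
R(attitude-control processor) = exp(−0.000018 × 2500) = 0.955997
R(wheel drive electronics) = exp(−0.000043 × 2500) = 0.898077
Series (sun sensor and attitude-control processor): 0.831104 × 0.955997 = 0.794533
Parallel (star tracker and [0.794533]): 1 − (1 − 0.778801)(1 − 0.794533) = 0.954551
Series ([0.954551] and wheel drive electronics): 0.954551 × 0.898077 = 0.8573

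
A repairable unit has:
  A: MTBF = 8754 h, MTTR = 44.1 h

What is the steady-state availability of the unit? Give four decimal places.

A(A) = MTBF/(MTBF+MTTR) = 8754/(8754+44.1) = 0.9950

0.9950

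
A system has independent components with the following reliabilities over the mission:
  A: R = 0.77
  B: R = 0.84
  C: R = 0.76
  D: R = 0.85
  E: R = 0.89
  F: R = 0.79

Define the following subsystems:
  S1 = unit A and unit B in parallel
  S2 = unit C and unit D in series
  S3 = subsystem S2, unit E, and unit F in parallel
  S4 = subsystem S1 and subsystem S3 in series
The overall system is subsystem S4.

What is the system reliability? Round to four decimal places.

0.9553

Parallel (A and B): 1 − (1 − 0.770000)(1 − 0.840000) = 0.963200
Series (C and D): 0.760000 × 0.850000 = 0.646000
Parallel ([0.646000], E, and F): 1 − (1 − 0.646000)(1 − 0.890000)(1 − 0.790000) = 0.991823
Series ([0.963200] and [0.991823]): 0.963200 × 0.991823 = 0.9553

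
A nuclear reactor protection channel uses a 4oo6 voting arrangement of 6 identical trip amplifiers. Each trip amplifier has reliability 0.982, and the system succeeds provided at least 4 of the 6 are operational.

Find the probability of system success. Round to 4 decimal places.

0.9999

R = Σ_{i=4}^{6} C(6,i) p^i (1−p)^{6−i} with p = 0.982
C(6,4)·0.982^4·0.018^2 = 0.004519
C(6,5)·0.982^5·0.018^1 = 0.098624
C(6,6)·0.982^6·0.018^0 = 0.896745
Sum = 0.9999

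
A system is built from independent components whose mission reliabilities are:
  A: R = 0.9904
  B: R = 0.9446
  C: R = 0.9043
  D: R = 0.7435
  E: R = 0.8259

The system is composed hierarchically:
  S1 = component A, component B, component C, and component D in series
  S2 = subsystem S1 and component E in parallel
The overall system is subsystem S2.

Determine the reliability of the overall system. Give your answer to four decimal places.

0.9354

Series (A, B, C, and D): 0.990400 × 0.944600 × 0.904300 × 0.743500 = 0.629002
Parallel ([0.629002] and E): 1 − (1 − 0.629002)(1 − 0.825900) = 0.9354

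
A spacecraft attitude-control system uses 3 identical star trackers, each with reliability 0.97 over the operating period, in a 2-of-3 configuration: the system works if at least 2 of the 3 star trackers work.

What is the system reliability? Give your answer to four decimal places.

0.9974

R = Σ_{i=2}^{3} C(3,i) p^i (1−p)^{3−i} with p = 0.97
C(3,2)·0.97^2·0.03^1 = 0.084681
C(3,3)·0.97^3·0.03^0 = 0.912673
Sum = 0.9974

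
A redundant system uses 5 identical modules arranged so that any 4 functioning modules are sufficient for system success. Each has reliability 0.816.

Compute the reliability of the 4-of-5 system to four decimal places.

R = Σ_{i=4}^{5} C(5,i) p^i (1−p)^{5−i} with p = 0.816
C(5,4)·0.816^4·0.184^1 = 0.407895
C(5,5)·0.816^5·0.184^0 = 0.361785
Sum = 0.7697

0.7697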